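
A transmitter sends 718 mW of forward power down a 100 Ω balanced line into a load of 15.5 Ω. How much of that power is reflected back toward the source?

Γ = (15.5 − 100)/(15.5 + 100) = -0.732
|Γ|² = 0.535
P_refl = |Γ|²·P_inc = 384 mW, P_del = (1 − |Γ|²)·P_inc = 334 mW

P_reflected ≈ 384 mW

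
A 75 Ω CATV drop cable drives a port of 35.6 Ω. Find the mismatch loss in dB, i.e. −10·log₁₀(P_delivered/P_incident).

mismatch loss ≈ 0.589 dB

Γ = (35.6 − 75)/(35.6 + 75) = -0.356
|Γ|² = 0.127, so P_del/P_inc = 1 − |Γ|² = 0.873
ML = −10·log₁₀(1 − |Γ|²)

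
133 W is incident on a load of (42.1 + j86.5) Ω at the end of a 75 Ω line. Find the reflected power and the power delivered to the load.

P_reflected ≈ 53.7 W; P_delivered ≈ 79.3 W

|Γ| = |(-32.9 + j86.5)/(117.1 + j86.5)| = 0.636
|Γ|² = 0.404
P_refl = |Γ|²·P_inc = 53.7 W, P_del = (1 − |Γ|²)·P_inc = 79.3 W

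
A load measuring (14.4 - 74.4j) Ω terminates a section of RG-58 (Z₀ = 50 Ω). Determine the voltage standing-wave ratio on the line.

VSWR ≈ 11.4

Γ = (Z_L − Z_0)/(Z_L + Z_0) = (-35.6 − j74.4)/(64.4 − j74.4)
|Γ| = 82.5/98.4 = 0.838
VSWR = (1 + |Γ|)/(1 − |Γ|) = 1.84/0.162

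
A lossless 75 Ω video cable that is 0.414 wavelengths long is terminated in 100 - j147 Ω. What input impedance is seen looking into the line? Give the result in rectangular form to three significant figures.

βl = 2π × 0.414 = 149°
tan(βl) = tan(149°) = -0.6
Z_in = Z_0·(Z_L + jZ_0·tanβl)/(Z_0 + jZ_L·tanβl)
     = 75·(100 − j192)/(-13.2 − j60)

Z_in ≈ 203 + j170 Ω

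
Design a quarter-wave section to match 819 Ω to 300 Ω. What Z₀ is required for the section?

Z_qwt = √(Z_0·R_L) = √(300 × 819) = √245700

Z_qwt ≈ 496 Ω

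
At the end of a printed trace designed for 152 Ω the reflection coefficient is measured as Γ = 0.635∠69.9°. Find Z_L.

Z_L = Z_0·(1 + Γ)/(1 − Γ) = 152·(1.22 + j0.596)/(0.782 − j0.596)

Z_L ≈ 93.8 + j188 Ω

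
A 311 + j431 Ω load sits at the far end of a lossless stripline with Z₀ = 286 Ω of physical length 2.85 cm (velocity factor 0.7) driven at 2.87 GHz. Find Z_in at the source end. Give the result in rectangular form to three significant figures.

λ = v/f = 0.7·c / 2.87 GHz = 0.0732 m
βl = 2π·l/λ = 2π × 0.39 = 140°
tan(βl) = tan(140°) = -0.833
Z_in = Z_0·(Z_L + jZ_0·tanβl)/(Z_0 + jZ_L·tanβl)
     = 286·(311 + j193)/(645 − j259)

Z_in ≈ 89.2 + j121 Ω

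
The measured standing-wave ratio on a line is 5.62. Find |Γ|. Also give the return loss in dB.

|Γ| ≈ 0.698; return loss ≈ 3.12 dB

|Γ| = (S − 1)/(S + 1) = (5.62 − 1)/(5.62 + 1) = 4.62/6.62
RL = −20·log₁₀|Γ| = −20·log₁₀(0.698)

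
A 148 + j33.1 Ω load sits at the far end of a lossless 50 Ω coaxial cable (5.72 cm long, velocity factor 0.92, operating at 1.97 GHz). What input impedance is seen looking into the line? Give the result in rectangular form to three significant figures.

Z_in ≈ 36.6 + j49.7 Ω

λ = v/f = 0.92·c / 1.97 GHz = 0.14 m
βl = 2π·l/λ = 2π × 0.408 = 147°
tan(βl) = tan(147°) = -0.65
Z_in = Z_0·(Z_L + jZ_0·tanβl)/(Z_0 + jZ_L·tanβl)
     = 50·(148 + j0.604)/(71.5 − j96.2)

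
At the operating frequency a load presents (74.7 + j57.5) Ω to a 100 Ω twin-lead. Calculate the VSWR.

VSWR ≈ 2.04

Γ = (Z_L − Z_0)/(Z_L + Z_0) = (-25.3 + j57.5)/(174.7 + j57.5)
|Γ| = 62.8/184 = 0.342
VSWR = (1 + |Γ|)/(1 − |Γ|) = 1.34/0.658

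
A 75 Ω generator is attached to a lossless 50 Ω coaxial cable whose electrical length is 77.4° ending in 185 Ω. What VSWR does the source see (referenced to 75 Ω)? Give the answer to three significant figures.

VSWR ≈ 5.41

tan(βl) = 4.47
Z_in = Z_0·(Z_L + jZ_0·tanβl)/(Z_0 + jZ_L·tanβl) = 14.1 − j10.3 Ω
Γ_s = (Z_in − Z_s)/(Z_in + Z_s) = (-60.9 − j10.3)/(89.1 − j10.3), |Γ_s| = 0.688
VSWR = (1 + |Γ_s|)/(1 − |Γ_s|)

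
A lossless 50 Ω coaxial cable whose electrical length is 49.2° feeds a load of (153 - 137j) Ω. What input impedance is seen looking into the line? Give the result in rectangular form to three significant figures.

tan(βl) = tan(49.2°) = 1.16
Z_in = Z_0·(Z_L + jZ_0·tanβl)/(Z_0 + jZ_L·tanβl)
     = 50·(153 − j79.1)/(209 + j177)

Z_in ≈ 11.9 − j29.1 Ω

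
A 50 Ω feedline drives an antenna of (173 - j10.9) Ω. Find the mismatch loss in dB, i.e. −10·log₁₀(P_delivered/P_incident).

Γ = (123 − j10.9)/(223 − j10.9), |Γ| = 0.553
|Γ|² = 0.306, so P_del/P_inc = 1 − |Γ|² = 0.694
ML = −10·log₁₀(1 − |Γ|²)

mismatch loss ≈ 1.59 dB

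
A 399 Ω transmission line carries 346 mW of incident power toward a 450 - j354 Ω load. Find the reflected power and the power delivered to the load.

P_reflected ≈ 52.3 mW; P_delivered ≈ 294 mW

|Γ| = |(51 − j354)/(849 − j354)| = 0.389
|Γ|² = 0.151
P_refl = |Γ|²·P_inc = 52.3 mW, P_del = (1 − |Γ|²)·P_inc = 294 mW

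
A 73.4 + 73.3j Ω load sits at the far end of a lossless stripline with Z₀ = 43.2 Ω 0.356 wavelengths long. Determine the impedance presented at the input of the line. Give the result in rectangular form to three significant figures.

Z_in ≈ 13.1 + j14.8 Ω

βl = 2π × 0.356 = 128°
tan(βl) = tan(128°) = -1.27
Z_in = Z_0·(Z_L + jZ_0·tanβl)/(Z_0 + jZ_L·tanβl)
     = 43.2·(73.4 + j18.3)/(136 − j93.4)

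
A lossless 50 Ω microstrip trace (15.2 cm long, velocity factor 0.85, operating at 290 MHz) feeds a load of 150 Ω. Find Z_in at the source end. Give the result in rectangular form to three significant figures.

Z_in ≈ 20.7 − j22.7 Ω

λ = v/f = 0.85·c / 290 MHz = 0.879 m
βl = 2π·l/λ = 2π × 0.173 = 62.2°
tan(βl) = tan(62.2°) = 1.9
Z_in = Z_0·(Z_L + jZ_0·tanβl)/(Z_0 + jZ_L·tanβl)
     = 50·(150 + j95)/(50 + j285)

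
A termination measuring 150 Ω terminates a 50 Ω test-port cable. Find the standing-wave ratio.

VSWR ≈ 3

For a purely resistive load, VSWR = R_L/Z_0 or Z_0/R_L (whichever > 1) = 150/50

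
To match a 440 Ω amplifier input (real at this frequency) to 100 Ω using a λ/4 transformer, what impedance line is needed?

Z_qwt = √(Z_0·R_L) = √(100 × 440) = √44000

Z_qwt ≈ 210 Ω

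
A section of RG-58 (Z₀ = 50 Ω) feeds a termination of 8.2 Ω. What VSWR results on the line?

VSWR ≈ 6.1

Γ = (8.2 − 50)/(8.2 + 50) = -0.718
VSWR = (1 + 0.718)/(1 − 0.718)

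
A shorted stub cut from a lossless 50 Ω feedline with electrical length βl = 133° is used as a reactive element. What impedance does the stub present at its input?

Z_in ≈ −j53.6 Ω

tan(βl) = -1.07
For a shorted stub, Z_in = jZ_0·tan(βl)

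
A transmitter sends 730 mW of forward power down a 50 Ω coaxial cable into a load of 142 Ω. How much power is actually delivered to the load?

Γ = (142 − 50)/(142 + 50) = 0.479
|Γ|² = 0.23
P_refl = |Γ|²·P_inc = 168 mW, P_del = (1 − |Γ|²)·P_inc = 562 mW

P_delivered ≈ 562 mW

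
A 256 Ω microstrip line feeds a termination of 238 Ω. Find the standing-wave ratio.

VSWR ≈ 1.08

Γ = (238 − 256)/(238 + 256) = -0.0364
VSWR = (1 + 0.0364)/(1 − 0.0364)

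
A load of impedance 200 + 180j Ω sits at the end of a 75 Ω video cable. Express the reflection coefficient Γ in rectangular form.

Γ ≈ 0.618 + j0.25

Γ = (Z_L − Z_0)/(Z_L + Z_0) = (125 + j180)/(275 + j180)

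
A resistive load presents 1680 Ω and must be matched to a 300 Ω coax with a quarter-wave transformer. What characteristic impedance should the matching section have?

Z_qwt = √(Z_0·R_L) = √(300 × 1680) = √504000

Z_qwt ≈ 710 Ω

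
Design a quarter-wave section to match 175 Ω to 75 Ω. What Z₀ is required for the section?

Z_qwt = √(Z_0·R_L) = √(75 × 175) = √13120

Z_qwt ≈ 115 Ω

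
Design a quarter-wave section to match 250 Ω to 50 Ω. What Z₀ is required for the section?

Z_qwt = √(Z_0·R_L) = √(50 × 250) = √12500

Z_qwt ≈ 112 Ω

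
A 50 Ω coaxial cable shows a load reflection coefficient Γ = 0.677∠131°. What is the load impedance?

Z_L = Z_0·(1 + Γ)/(1 − Γ) = 50·(0.556 + j0.511)/(1.44 − j0.511)

Z_L ≈ 11.5 + j21.8 Ω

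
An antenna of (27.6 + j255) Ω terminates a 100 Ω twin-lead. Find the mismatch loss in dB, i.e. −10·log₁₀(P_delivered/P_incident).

mismatch loss ≈ 8.67 dB

Γ = (-72.4 + j255)/(127.6 + j255), |Γ| = 0.93
|Γ|² = 0.864, so P_del/P_inc = 1 − |Γ|² = 0.136
ML = −10·log₁₀(1 − |Γ|²)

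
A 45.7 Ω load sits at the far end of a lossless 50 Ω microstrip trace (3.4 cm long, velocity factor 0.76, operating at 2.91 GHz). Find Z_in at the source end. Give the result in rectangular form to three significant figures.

λ = v/f = 0.76·c / 2.91 GHz = 0.0784 m
βl = 2π·l/λ = 2π × 0.434 = 156°
tan(βl) = tan(156°) = -0.441
Z_in = Z_0·(Z_L + jZ_0·tanβl)/(Z_0 + jZ_L·tanβl)
     = 50·(45.7 − j22)/(50 − j20.1)

Z_in ≈ 47 − j3.12 Ω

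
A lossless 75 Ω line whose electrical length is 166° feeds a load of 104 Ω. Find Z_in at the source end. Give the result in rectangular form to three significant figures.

tan(βl) = tan(166°) = -0.249
Z_in = Z_0·(Z_L + jZ_0·tanβl)/(Z_0 + jZ_L·tanβl)
     = 75·(104 − j18.7)/(75 − j25.9)

Z_in ≈ 98.7 + j15.4 Ω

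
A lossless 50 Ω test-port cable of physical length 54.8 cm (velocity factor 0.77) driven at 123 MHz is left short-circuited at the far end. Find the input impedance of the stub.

Z_in ≈ −j186 Ω

λ = v/f = 0.77·c / 123 MHz = 1.88 m
βl = 2π·l/λ = 2π × 0.292 = 105°
tan(βl) = -3.72
For a short-circuited stub, Z_in = jZ_0·tan(βl)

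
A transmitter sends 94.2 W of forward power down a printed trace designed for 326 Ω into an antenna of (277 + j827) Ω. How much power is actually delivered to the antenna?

|Γ| = |(-49 + j827)/(603 + j827)| = 0.809
|Γ|² = 0.655
P_refl = |Γ|²·P_inc = 61.7 W, P_del = (1 − |Γ|²)·P_inc = 32.5 W

P_delivered ≈ 32.5 W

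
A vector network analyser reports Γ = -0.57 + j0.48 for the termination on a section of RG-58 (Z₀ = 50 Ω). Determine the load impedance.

Z_L ≈ 8.25 + j17.8 Ω

Z_L = Z_0·(1 + Γ)/(1 − Γ) = 50·(0.43 + j0.48)/(1.57 − j0.48)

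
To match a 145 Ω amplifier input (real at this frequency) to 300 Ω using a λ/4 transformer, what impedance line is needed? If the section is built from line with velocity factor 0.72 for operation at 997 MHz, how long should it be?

Z_qwt = √(Z_0·R_L) = √(300 × 145) = √43500
λ = 0.72·c/f = 0.217 m, so l = λ/4 = 0.0542 m

Z_qwt ≈ 209 Ω; length ≈ 5.42 cm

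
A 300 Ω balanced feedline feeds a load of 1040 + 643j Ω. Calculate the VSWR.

VSWR ≈ 4.88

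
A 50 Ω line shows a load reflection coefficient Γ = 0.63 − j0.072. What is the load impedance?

Z_L ≈ 210 − j50.7 Ω

Z_L = Z_0·(1 + Γ)/(1 − Γ) = 50·(1.63 − j0.072)/(0.37 + j0.072)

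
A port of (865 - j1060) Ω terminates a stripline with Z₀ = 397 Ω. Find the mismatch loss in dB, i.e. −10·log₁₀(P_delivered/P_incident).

Γ = (468 − j1060)/(1262 − j1060), |Γ| = 0.703
|Γ|² = 0.494, so P_del/P_inc = 1 − |Γ|² = 0.506
ML = −10·log₁₀(1 − |Γ|²)

mismatch loss ≈ 2.96 dB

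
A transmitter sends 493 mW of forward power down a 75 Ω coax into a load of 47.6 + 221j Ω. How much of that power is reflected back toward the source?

|Γ| = |(-27.4 + j221)/(122.6 + j221)| = 0.881
|Γ|² = 0.776
P_refl = |Γ|²·P_inc = 383 mW, P_del = (1 − |Γ|²)·P_inc = 110 mW

P_reflected ≈ 383 mW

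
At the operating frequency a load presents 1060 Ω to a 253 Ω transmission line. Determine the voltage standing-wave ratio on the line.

VSWR ≈ 4.19

For a purely resistive load, VSWR = R_L/Z_0 or Z_0/R_L (whichever > 1) = 1060/253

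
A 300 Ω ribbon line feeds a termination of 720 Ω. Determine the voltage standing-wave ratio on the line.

VSWR ≈ 2.4

For a purely resistive load, VSWR = R_L/Z_0 or Z_0/R_L (whichever > 1) = 720/300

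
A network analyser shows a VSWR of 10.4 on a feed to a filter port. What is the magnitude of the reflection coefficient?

|Γ| ≈ 0.825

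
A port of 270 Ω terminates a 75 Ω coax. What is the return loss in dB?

RL ≈ 4.96 dB

Γ = (270 − 75)/(270 + 75) = 0.565
RL = −20·log₁₀|Γ| = −20·log₁₀(0.565)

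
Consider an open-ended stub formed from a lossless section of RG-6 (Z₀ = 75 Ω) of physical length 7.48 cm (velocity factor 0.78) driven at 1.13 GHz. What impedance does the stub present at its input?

Z_in ≈ +j63 Ω

λ = v/f = 0.78·c / 1.13 GHz = 0.207 m
βl = 2π·l/λ = 2π × 0.361 = 130°
tan(βl) = -1.19
For an open-ended stub, Z_in = −jZ_0·cot(βl) = −jZ_0/tan(βl)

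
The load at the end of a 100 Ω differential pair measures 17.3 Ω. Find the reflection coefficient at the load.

Γ = -0.705

Γ = (Z_L − Z_0)/(Z_L + Z_0) = (17.3 − 100)/(17.3 + 100) = -82.7/117.3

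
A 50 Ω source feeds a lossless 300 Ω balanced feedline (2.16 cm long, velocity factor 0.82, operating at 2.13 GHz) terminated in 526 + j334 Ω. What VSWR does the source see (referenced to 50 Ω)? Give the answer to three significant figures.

VSWR ≈ 7.98

λ = v/f = 0.82·c / 2.13 GHz = 0.115 m
βl = 2π·l/λ = 2π × 0.187 = 67.3°
tan(βl) = 2.39
Z_in = Z_0·(Z_L + jZ_0·tanβl)/(Z_0 + jZ_L·tanβl) = 174 − j194 Ω
Γ_s = (Z_in − Z_s)/(Z_in + Z_s) = (124 − j194)/(224 − j194), |Γ_s| = 0.777
VSWR = (1 + |Γ_s|)/(1 − |Γ_s|)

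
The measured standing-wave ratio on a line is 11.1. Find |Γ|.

|Γ| = (S − 1)/(S + 1) = (11.1 − 1)/(11.1 + 1) = 10.1/12.1

|Γ| ≈ 0.835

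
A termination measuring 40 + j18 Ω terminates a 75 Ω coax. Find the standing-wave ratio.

VSWR ≈ 2.02

Γ = (Z_L − Z_0)/(Z_L + Z_0) = (-35 + j18)/(115 + j18)
|Γ| = 39.4/116 = 0.338
VSWR = (1 + |Γ|)/(1 − |Γ|) = 1.34/0.662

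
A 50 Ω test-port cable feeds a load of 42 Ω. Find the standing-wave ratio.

VSWR ≈ 1.19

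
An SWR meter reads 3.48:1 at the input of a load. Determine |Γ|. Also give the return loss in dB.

|Γ| ≈ 0.554; return loss ≈ 5.14 dB

|Γ| = (S − 1)/(S + 1) = (3.48 − 1)/(3.48 + 1) = 2.48/4.48
RL = −20·log₁₀|Γ| = −20·log₁₀(0.554)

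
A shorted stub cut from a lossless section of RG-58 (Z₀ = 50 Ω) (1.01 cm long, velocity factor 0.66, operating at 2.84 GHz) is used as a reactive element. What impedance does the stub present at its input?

Z_in ≈ +j64.3 Ω

λ = v/f = 0.66·c / 2.84 GHz = 0.0697 m
βl = 2π·l/λ = 2π × 0.145 = 52.2°
tan(βl) = 1.29
For a shorted stub, Z_in = jZ_0·tan(βl)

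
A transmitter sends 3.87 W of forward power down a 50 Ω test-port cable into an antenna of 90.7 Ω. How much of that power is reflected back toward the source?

Γ = (90.7 − 50)/(90.7 + 50) = 0.289
|Γ|² = 0.0837
P_refl = |Γ|²·P_inc = 0.324 W, P_del = (1 − |Γ|²)·P_inc = 3.55 W

P_reflected ≈ 0.324 W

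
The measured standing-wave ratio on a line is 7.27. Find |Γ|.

|Γ| ≈ 0.758

|Γ| = (S − 1)/(S + 1) = (7.27 − 1)/(7.27 + 1) = 6.27/8.27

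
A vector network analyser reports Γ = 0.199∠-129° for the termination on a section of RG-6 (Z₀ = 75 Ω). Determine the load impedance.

Z_L = Z_0·(1 + Γ)/(1 − Γ) = 75·(0.875 − j0.155)/(1.13 + j0.155)

Z_L ≈ 55.8 − j18 Ω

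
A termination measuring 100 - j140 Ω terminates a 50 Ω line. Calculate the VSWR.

Γ = (Z_L − Z_0)/(Z_L + Z_0) = (50 − j140)/(150 − j140)
|Γ| = 149/205 = 0.725
VSWR = (1 + |Γ|)/(1 − |Γ|) = 1.72/0.275

VSWR ≈ 6.26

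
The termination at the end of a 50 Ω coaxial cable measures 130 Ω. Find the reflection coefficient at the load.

Γ = 0.444

Γ = (Z_L − Z_0)/(Z_L + Z_0) = (130 − 50)/(130 + 50) = 80/180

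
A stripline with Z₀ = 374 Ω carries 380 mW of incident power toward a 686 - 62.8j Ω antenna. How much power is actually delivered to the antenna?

|Γ| = |(312 − j62.8)/(1060 − j62.8)| = 0.3
|Γ|² = 0.0898
P_refl = |Γ|²·P_inc = 34.1 mW, P_del = (1 − |Γ|²)·P_inc = 346 mW

P_delivered ≈ 346 mW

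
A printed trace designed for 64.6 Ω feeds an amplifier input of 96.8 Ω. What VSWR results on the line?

VSWR ≈ 1.5

Γ = (96.8 − 64.6)/(96.8 + 64.6) = 0.2
VSWR = (1 + 0.2)/(1 − 0.2)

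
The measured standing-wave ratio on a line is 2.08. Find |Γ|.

|Γ| ≈ 0.351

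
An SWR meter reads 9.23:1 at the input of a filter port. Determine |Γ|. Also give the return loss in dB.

|Γ| = (S − 1)/(S + 1) = (9.23 − 1)/(9.23 + 1) = 8.23/10.2
RL = −20·log₁₀|Γ| = −20·log₁₀(0.804)

|Γ| ≈ 0.804; return loss ≈ 1.89 dB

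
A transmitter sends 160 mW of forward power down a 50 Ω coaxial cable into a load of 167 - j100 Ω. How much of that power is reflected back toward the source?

|Γ| = |(117 − j100)/(217 − j100)| = 0.644
|Γ|² = 0.415
P_refl = |Γ|²·P_inc = 66.4 mW, P_del = (1 − |Γ|²)·P_inc = 93.6 mW

P_reflected ≈ 66.4 mW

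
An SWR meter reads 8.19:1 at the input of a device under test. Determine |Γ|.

|Γ| = (S − 1)/(S + 1) = (8.19 − 1)/(8.19 + 1) = 7.19/9.19

|Γ| ≈ 0.782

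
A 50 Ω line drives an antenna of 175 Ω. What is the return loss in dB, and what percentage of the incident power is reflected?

RL ≈ 5.11 dB; 30.9% of incident power reflected

Γ = (175 − 50)/(175 + 50) = 0.556
RL = −20·log₁₀(0.556) = 5.11 dB
P_refl/P_inc = |Γ|² = 0.309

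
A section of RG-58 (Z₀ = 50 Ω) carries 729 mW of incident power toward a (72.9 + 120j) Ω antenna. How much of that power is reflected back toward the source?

|Γ| = |(22.9 + j120)/(122.9 + j120)| = 0.711
|Γ|² = 0.506
P_refl = |Γ|²·P_inc = 369 mW, P_del = (1 − |Γ|²)·P_inc = 360 mW

P_reflected ≈ 369 mW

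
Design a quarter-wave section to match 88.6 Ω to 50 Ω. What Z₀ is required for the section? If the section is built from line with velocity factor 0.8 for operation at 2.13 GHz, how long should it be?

Z_qwt = √(Z_0·R_L) = √(50 × 88.6) = √4430
λ = 0.8·c/f = 0.113 m, so l = λ/4 = 0.0282 m

Z_qwt ≈ 66.6 Ω; length ≈ 2.82 cm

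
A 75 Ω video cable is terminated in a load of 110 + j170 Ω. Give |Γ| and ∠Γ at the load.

Γ = (Z_L − Z_0)/(Z_L + Z_0) = (35 + j170)/(185 + j170)
|Γ| = 174/251 = 0.691

Γ ≈ 0.691 ∠ 35.8°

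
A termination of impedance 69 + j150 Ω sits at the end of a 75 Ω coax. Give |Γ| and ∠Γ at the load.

Γ = (Z_L − Z_0)/(Z_L + Z_0) = (-6 + j150)/(144 + j150)
|Γ| = 150/208 = 0.722

Γ ≈ 0.722 ∠ 46.1°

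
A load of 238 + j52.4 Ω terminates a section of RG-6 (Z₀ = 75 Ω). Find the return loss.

RL ≈ 5.36 dB

Γ = (163 + j52.4)/(313 + j52.4), |Γ| = 0.54
RL = −20·log₁₀|Γ| = −20·log₁₀(0.54)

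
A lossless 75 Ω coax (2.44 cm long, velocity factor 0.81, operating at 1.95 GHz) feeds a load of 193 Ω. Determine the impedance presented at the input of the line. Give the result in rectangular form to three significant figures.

λ = v/f = 0.81·c / 1.95 GHz = 0.125 m
βl = 2π·l/λ = 2π × 0.196 = 70.5°
tan(βl) = tan(70.5°) = 2.82
Z_in = Z_0·(Z_L + jZ_0·tanβl)/(Z_0 + jZ_L·tanβl)
     = 75·(193 + j212)/(75 + j545)

Z_in ≈ 32.2 − j22.1 Ω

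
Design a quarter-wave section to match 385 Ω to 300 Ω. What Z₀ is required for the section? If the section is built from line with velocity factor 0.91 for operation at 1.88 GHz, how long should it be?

Z_qwt = √(Z_0·R_L) = √(300 × 385) = √115500
λ = 0.91·c/f = 0.145 m, so l = λ/4 = 0.0363 m

Z_qwt ≈ 340 Ω; length ≈ 3.63 cm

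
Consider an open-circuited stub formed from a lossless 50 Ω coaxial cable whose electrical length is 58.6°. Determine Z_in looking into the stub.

Z_in ≈ −j30.5 Ω

tan(βl) = 1.64
For an open-circuited stub, Z_in = −jZ_0·cot(βl) = −jZ_0/tan(βl)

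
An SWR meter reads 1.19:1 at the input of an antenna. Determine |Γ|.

|Γ| = (S − 1)/(S + 1) = (1.19 − 1)/(1.19 + 1) = 0.19/2.19

|Γ| ≈ 0.0868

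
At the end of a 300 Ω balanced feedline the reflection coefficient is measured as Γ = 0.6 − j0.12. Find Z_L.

Z_L = Z_0·(1 + Γ)/(1 − Γ) = 300·(1.6 − j0.12)/(0.4 + j0.12)

Z_L ≈ 1080 − j413 Ω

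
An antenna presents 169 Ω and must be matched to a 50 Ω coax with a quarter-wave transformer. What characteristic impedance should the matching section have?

Z_qwt ≈ 91.9 Ω

Z_qwt = √(Z_0·R_L) = √(50 × 169) = √8450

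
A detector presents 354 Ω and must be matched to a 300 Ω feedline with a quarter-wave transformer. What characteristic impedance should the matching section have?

Z_qwt ≈ 326 Ω

Z_qwt = √(Z_0·R_L) = √(300 × 354) = √106200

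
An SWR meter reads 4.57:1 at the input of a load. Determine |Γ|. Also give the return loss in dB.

|Γ| ≈ 0.641; return loss ≈ 3.86 dB

|Γ| = (S − 1)/(S + 1) = (4.57 − 1)/(4.57 + 1) = 3.57/5.57
RL = −20·log₁₀|Γ| = −20·log₁₀(0.641)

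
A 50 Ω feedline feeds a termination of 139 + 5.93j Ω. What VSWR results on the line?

VSWR ≈ 2.79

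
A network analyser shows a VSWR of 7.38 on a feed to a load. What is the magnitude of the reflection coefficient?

|Γ| = (S − 1)/(S + 1) = (7.38 − 1)/(7.38 + 1) = 6.38/8.38

|Γ| ≈ 0.761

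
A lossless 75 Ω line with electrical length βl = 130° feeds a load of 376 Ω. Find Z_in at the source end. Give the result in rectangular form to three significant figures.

Z_in ≈ 24.8 + j58.8 Ω

tan(βl) = tan(130°) = -1.19
Z_in = Z_0·(Z_L + jZ_0·tanβl)/(Z_0 + jZ_L·tanβl)
     = 75·(376 − j89.4)/(75 − j448)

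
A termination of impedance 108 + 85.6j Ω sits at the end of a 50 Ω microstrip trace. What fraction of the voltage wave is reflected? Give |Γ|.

Γ = (Z_L − Z_0)/(Z_L + Z_0) = (58 + j85.6)/(158 + j85.6)
|Γ| = 103/180

|Γ| ≈ 0.575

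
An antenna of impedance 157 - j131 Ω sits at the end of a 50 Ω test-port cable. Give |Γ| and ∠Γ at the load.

Γ = (Z_L − Z_0)/(Z_L + Z_0) = (107 − j131)/(207 − j131)
|Γ| = 169/245 = 0.69

Γ ≈ 0.69 ∠ -18.4°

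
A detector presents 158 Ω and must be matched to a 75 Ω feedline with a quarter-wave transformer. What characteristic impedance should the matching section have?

Z_qwt = √(Z_0·R_L) = √(75 × 158) = √11850

Z_qwt ≈ 109 Ω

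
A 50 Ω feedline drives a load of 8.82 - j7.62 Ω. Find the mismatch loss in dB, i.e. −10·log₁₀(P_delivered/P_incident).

mismatch loss ≈ 3 dB

Γ = (-41.18 − j7.62)/(58.82 − j7.62), |Γ| = 0.706
|Γ|² = 0.499, so P_del/P_inc = 1 − |Γ|² = 0.501
ML = −10·log₁₀(1 − |Γ|²)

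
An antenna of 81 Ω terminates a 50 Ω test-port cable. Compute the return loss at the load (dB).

Γ = (81 − 50)/(81 + 50) = 0.237
RL = −20·log₁₀|Γ| = −20·log₁₀(0.237)

RL ≈ 12.5 dB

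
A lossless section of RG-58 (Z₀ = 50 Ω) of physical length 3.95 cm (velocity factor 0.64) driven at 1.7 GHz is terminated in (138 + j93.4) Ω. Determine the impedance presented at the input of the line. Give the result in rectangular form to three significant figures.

λ = v/f = 0.64·c / 1.7 GHz = 0.113 m
βl = 2π·l/λ = 2π × 0.35 = 126°
tan(βl) = tan(126°) = -1.38
Z_in = Z_0·(Z_L + jZ_0·tanβl)/(Z_0 + jZ_L·tanβl)
     = 50·(138 + j24.3)/(179 − j191)

Z_in ≈ 14.7 + j22.4 Ω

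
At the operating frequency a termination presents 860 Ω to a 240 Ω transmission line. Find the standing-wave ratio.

VSWR ≈ 3.58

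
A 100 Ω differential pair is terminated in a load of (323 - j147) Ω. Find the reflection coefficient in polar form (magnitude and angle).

Γ = (Z_L − Z_0)/(Z_L + Z_0) = (223 − j147)/(423 − j147)
|Γ| = 267/448 = 0.596

Γ ≈ 0.596 ∠ -14.2°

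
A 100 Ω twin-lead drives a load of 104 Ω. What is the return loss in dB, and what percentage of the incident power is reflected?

Γ = (104 − 100)/(104 + 100) = 0.0196
RL = −20·log₁₀(0.0196) = 34.2 dB
P_refl/P_inc = |Γ|² = 0.000384

RL ≈ 34.2 dB; 0.0384% of incident power reflected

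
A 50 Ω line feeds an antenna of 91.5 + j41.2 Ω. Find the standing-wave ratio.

VSWR ≈ 2.32

Γ = (Z_L − Z_0)/(Z_L + Z_0) = (41.5 + j41.2)/(141.5 + j41.2)
|Γ| = 58.5/147 = 0.397
VSWR = (1 + |Γ|)/(1 − |Γ|) = 1.4/0.603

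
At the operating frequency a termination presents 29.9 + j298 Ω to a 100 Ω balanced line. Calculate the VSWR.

Γ = (Z_L − Z_0)/(Z_L + Z_0) = (-70.1 + j298)/(129.9 + j298)
|Γ| = 306/325 = 0.942
VSWR = (1 + |Γ|)/(1 − |Γ|) = 1.94/0.0583

VSWR ≈ 33.3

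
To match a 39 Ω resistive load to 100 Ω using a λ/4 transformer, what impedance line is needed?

Z_qwt = √(Z_0·R_L) = √(100 × 39) = √3900

Z_qwt ≈ 62.4 Ω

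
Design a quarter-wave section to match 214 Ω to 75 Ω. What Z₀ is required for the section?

Z_qwt ≈ 127 Ω

Z_qwt = √(Z_0·R_L) = √(75 × 214) = √16050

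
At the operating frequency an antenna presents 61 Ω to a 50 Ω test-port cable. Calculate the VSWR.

VSWR ≈ 1.22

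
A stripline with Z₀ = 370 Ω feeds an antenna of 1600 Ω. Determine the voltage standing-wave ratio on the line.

For a purely resistive load, VSWR = R_L/Z_0 or Z_0/R_L (whichever > 1) = 1600/370

VSWR ≈ 4.32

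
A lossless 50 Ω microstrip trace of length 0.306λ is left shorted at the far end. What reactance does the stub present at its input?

X_in ≈ -136 Ω (capacitive)

βl = 2π × 0.306 = 110°
tan(βl) = -2.72
For a shorted stub, Z_in = jZ_0·tan(βl)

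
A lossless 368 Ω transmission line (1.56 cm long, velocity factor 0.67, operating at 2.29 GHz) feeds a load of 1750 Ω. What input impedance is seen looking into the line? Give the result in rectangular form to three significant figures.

λ = v/f = 0.67·c / 2.29 GHz = 0.0878 m
βl = 2π·l/λ = 2π × 0.178 = 64°
tan(βl) = tan(64°) = 2.05
Z_in = Z_0·(Z_L + jZ_0·tanβl)/(Z_0 + jZ_L·tanβl)
     = 368·(1750 + j754)/(368 + j3590)

Z_in ≈ 94.8 − j170 Ω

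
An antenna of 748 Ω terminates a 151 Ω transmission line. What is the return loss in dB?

Γ = (748 − 151)/(748 + 151) = 0.664
RL = −20·log₁₀|Γ| = −20·log₁₀(0.664)

RL ≈ 3.56 dB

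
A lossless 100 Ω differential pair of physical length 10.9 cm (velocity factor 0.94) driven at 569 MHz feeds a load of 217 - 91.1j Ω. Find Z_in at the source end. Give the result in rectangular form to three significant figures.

λ = v/f = 0.94·c / 569 MHz = 0.496 m
βl = 2π·l/λ = 2π × 0.22 = 79.2°
tan(βl) = tan(79.2°) = 5.23
Z_in = Z_0·(Z_L + jZ_0·tanβl)/(Z_0 + jZ_L·tanβl)
     = 100·(217 + j432)/(576 + j1130)

Z_in ≈ 38 + j0.167 Ω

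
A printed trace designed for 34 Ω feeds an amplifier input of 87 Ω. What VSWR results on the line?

Γ = (87 − 34)/(87 + 34) = 0.438
VSWR = (1 + 0.438)/(1 − 0.438)

VSWR ≈ 2.56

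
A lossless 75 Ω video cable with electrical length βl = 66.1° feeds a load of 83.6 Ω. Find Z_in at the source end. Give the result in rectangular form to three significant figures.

Z_in ≈ 69.5 − j5.6 Ω

tan(βl) = tan(66.1°) = 2.26
Z_in = Z_0·(Z_L + jZ_0·tanβl)/(Z_0 + jZ_L·tanβl)
     = 75·(83.6 + j169)/(75 + j189)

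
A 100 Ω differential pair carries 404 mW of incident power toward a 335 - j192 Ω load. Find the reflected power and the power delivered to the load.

|Γ| = |(235 − j192)/(435 − j192)| = 0.638
|Γ|² = 0.407
P_refl = |Γ|²·P_inc = 165 mW, P_del = (1 − |Γ|²)·P_inc = 239 mW

P_reflected ≈ 165 mW; P_delivered ≈ 239 mW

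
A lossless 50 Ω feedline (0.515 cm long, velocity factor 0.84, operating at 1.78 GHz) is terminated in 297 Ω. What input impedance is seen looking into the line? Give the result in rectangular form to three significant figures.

λ = v/f = 0.84·c / 1.78 GHz = 0.142 m
βl = 2π·l/λ = 2π × 0.0364 = 13.1°
tan(βl) = tan(13.1°) = 0.233
Z_in = Z_0·(Z_L + jZ_0·tanβl)/(Z_0 + jZ_L·tanβl)
     = 50·(297 + j11.6)/(50 + j69.1)

Z_in ≈ 108 − j137 Ω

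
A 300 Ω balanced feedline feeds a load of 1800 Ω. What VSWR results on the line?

Γ = (1800 − 300)/(1800 + 300) = 0.714
VSWR = (1 + 0.714)/(1 − 0.714)

VSWR ≈ 6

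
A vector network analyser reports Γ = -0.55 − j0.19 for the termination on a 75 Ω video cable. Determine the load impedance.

Z_L = Z_0·(1 + Γ)/(1 − Γ) = 75·(0.45 − j0.19)/(1.55 + j0.19)

Z_L ≈ 20.3 − j11.7 Ω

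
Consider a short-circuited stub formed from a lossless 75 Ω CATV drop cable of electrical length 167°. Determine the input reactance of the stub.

tan(βl) = -0.231
For a short-circuited stub, Z_in = jZ_0·tan(βl)

X_in ≈ -17.3 Ω (capacitive)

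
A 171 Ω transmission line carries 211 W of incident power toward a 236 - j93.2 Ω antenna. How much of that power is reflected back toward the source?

|Γ| = |(65 − j93.2)/(407 − j93.2)| = 0.272
|Γ|² = 0.0741
P_refl = |Γ|²·P_inc = 15.6 W, P_del = (1 − |Γ|²)·P_inc = 195 W

P_reflected ≈ 15.6 W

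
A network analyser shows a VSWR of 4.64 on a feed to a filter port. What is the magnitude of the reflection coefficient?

|Γ| ≈ 0.645

|Γ| = (S − 1)/(S + 1) = (4.64 − 1)/(4.64 + 1) = 3.64/5.64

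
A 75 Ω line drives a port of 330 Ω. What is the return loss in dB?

RL ≈ 4.02 dB

Γ = (330 − 75)/(330 + 75) = 0.63
RL = −20·log₁₀|Γ| = −20·log₁₀(0.63)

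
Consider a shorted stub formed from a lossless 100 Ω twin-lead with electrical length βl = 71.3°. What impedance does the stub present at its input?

Z_in ≈ +j295 Ω

tan(βl) = 2.95
For a shorted stub, Z_in = jZ_0·tan(βl)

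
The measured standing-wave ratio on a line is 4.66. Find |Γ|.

|Γ| = (S − 1)/(S + 1) = (4.66 − 1)/(4.66 + 1) = 3.66/5.66

|Γ| ≈ 0.647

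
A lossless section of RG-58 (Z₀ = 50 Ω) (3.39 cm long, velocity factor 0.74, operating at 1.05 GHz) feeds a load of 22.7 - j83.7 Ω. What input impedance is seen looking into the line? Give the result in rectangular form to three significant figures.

Z_in ≈ 5.75 − j2.38 Ω

λ = v/f = 0.74·c / 1.05 GHz = 0.211 m
βl = 2π·l/λ = 2π × 0.16 = 57.7°
tan(βl) = tan(57.7°) = 1.58
Z_in = Z_0·(Z_L + jZ_0·tanβl)/(Z_0 + jZ_L·tanβl)
     = 50·(22.7 − j4.54)/(183 + j35.9)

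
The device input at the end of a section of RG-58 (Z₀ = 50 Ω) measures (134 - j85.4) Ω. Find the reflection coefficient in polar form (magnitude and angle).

Γ = (Z_L − Z_0)/(Z_L + Z_0) = (84 − j85.4)/(184 − j85.4)
|Γ| = 120/203 = 0.591

Γ ≈ 0.591 ∠ -20.6°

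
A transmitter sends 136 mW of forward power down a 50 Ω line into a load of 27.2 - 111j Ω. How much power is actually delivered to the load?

P_delivered ≈ 40.5 mW

|Γ| = |(-22.8 − j111)/(77.2 − j111)| = 0.838
|Γ|² = 0.702
P_refl = |Γ|²·P_inc = 95.5 mW, P_del = (1 − |Γ|²)·P_inc = 40.5 mW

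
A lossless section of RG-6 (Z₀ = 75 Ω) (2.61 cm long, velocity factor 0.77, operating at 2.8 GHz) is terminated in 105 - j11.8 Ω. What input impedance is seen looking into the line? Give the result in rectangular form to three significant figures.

Z_in ≈ 61.5 + j20.7 Ω

λ = v/f = 0.77·c / 2.8 GHz = 0.0825 m
βl = 2π·l/λ = 2π × 0.316 = 114°
tan(βl) = tan(114°) = -2.26
Z_in = Z_0·(Z_L + jZ_0·tanβl)/(Z_0 + jZ_L·tanβl)
     = 75·(105 − j181)/(48.4 − j237)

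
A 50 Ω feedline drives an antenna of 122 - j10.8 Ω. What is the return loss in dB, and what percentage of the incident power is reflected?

RL ≈ 7.48 dB; 17.8% of incident power reflected

Γ = (72 − j10.8)/(172 − j10.8), |Γ| = 0.422
RL = −20·log₁₀(0.422) = 7.48 dB
P_refl/P_inc = |Γ|² = 0.178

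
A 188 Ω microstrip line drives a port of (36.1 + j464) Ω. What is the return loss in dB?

Γ = (-151.9 + j464)/(224.1 + j464), |Γ| = 0.948
RL = −20·log₁₀|Γ| = −20·log₁₀(0.948)

RL ≈ 0.468 dB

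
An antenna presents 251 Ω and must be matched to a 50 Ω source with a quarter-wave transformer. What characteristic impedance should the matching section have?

Z_qwt ≈ 112 Ω

Z_qwt = √(Z_0·R_L) = √(50 × 251) = √12550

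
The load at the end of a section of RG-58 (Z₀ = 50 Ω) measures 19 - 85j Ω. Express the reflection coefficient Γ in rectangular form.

Γ = (Z_L − Z_0)/(Z_L + Z_0) = (-31 − j85)/(69 − j85)

Γ ≈ 0.424 − j0.709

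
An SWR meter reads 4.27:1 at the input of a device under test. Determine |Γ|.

|Γ| ≈ 0.62

|Γ| = (S − 1)/(S + 1) = (4.27 − 1)/(4.27 + 1) = 3.27/5.27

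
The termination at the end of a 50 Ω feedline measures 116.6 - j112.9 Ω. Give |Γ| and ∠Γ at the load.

Γ ≈ 0.651 ∠ -25.3°

Γ = (Z_L − Z_0)/(Z_L + Z_0) = (66.6 − j112.9)/(166.6 − j112.9)
|Γ| = 131/201 = 0.651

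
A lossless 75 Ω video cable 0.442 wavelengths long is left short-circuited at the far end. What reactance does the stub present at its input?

X_in ≈ -28.6 Ω (capacitive)

βl = 2π × 0.442 = 159°
tan(βl) = -0.381
For a short-circuited stub, Z_in = jZ_0·tan(βl)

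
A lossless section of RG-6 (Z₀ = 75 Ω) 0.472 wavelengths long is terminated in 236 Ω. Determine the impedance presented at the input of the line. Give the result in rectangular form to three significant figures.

βl = 2π × 0.472 = 170°
tan(βl) = tan(170°) = -0.178
Z_in = Z_0·(Z_L + jZ_0·tanβl)/(Z_0 + jZ_L·tanβl)
     = 75·(236 − j13.3)/(75 − j42)

Z_in ≈ 185 + j90.4 Ω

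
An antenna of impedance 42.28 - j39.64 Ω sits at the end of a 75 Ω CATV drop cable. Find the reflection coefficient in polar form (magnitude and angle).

Γ ≈ 0.415 ∠ -111°

Γ = (Z_L − Z_0)/(Z_L + Z_0) = (-32.72 − j39.64)/(117.3 − j39.64)
|Γ| = 51.4/124 = 0.415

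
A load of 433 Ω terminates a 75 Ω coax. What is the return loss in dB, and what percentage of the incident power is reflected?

Γ = (433 − 75)/(433 + 75) = 0.705
RL = −20·log₁₀(0.705) = 3.04 dB
P_refl/P_inc = |Γ|² = 0.497

RL ≈ 3.04 dB; 49.7% of incident power reflected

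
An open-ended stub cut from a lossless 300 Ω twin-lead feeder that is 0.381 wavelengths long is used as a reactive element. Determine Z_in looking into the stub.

βl = 2π × 0.381 = 137°
tan(βl) = -0.927
For an open-ended stub, Z_in = −jZ_0·cot(βl) = −jZ_0/tan(βl)

Z_in ≈ +j324 Ω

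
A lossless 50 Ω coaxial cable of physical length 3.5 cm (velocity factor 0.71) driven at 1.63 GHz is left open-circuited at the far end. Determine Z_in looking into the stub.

λ = v/f = 0.71·c / 1.63 GHz = 0.131 m
βl = 2π·l/λ = 2π × 0.268 = 96.4°
tan(βl) = -8.88
For an open-circuited stub, Z_in = −jZ_0·cot(βl) = −jZ_0/tan(βl)

Z_in ≈ +j5.63 Ω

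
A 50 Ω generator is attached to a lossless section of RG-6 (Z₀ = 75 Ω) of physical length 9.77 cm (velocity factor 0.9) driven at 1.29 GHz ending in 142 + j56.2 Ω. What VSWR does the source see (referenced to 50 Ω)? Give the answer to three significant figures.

VSWR ≈ 3.12

λ = v/f = 0.9·c / 1.29 GHz = 0.209 m
βl = 2π·l/λ = 2π × 0.467 = 168°
tan(βl) = -0.212
Z_in = Z_0·(Z_L + jZ_0·tanβl)/(Z_0 + jZ_L·tanβl) = 98.7 + j68.9 Ω
Γ_s = (Z_in − Z_s)/(Z_in + Z_s) = (48.7 + j68.9)/(149 + j68.9), |Γ_s| = 0.515
VSWR = (1 + |Γ_s|)/(1 − |Γ_s|)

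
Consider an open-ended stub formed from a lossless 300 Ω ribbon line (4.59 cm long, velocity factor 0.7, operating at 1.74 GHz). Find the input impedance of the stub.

λ = v/f = 0.7·c / 1.74 GHz = 0.121 m
βl = 2π·l/λ = 2π × 0.38 = 137°
tan(βl) = -0.935
For an open-ended stub, Z_in = −jZ_0·cot(βl) = −jZ_0/tan(βl)

Z_in ≈ +j321 Ω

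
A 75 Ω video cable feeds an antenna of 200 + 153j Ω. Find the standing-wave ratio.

VSWR ≈ 4.37

Γ = (Z_L − Z_0)/(Z_L + Z_0) = (125 + j153)/(275 + j153)
|Γ| = 198/315 = 0.628
VSWR = (1 + |Γ|)/(1 − |Γ|) = 1.63/0.372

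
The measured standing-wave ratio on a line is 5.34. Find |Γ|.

|Γ| = (S − 1)/(S + 1) = (5.34 − 1)/(5.34 + 1) = 4.34/6.34

|Γ| ≈ 0.685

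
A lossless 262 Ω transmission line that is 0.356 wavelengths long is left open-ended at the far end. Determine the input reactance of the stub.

X_in ≈ 206 Ω (inductive)

βl = 2π × 0.356 = 128°
tan(βl) = -1.27
For an open-ended stub, Z_in = −jZ_0·cot(βl) = −jZ_0/tan(βl)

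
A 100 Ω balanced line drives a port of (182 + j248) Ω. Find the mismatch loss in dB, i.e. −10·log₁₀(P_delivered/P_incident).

mismatch loss ≈ 2.87 dB

Γ = (82 + j248)/(282 + j248), |Γ| = 0.696
|Γ|² = 0.484, so P_del/P_inc = 1 − |Γ|² = 0.516
ML = −10·log₁₀(1 − |Γ|²)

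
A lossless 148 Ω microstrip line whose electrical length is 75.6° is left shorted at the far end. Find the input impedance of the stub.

tan(βl) = 3.89
For a shorted stub, Z_in = jZ_0·tan(βl)

Z_in ≈ +j576 Ω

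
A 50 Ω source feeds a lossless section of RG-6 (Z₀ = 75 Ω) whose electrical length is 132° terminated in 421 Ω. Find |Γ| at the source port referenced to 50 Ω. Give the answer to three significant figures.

tan(βl) = -1.11
Z_in = Z_0·(Z_L + jZ_0·tanβl)/(Z_0 + jZ_L·tanβl) = 23.6 + j63.7 Ω
Γ_s = (Z_in − Z_s)/(Z_in + Z_s) = (-26.4 + j63.7)/(73.6 + j63.7), |Γ_s| = 0.709

|Γ| ≈ 0.709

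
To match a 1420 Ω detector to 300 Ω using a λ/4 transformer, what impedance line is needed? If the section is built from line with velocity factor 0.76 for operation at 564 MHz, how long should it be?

Z_qwt ≈ 653 Ω; length ≈ 10.1 cm

Z_qwt = √(Z_0·R_L) = √(300 × 1420) = √426000
λ = 0.76·c/f = 0.404 m, so l = λ/4 = 0.101 m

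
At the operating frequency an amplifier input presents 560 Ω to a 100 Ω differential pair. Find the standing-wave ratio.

Γ = (560 − 100)/(560 + 100) = 0.697
VSWR = (1 + 0.697)/(1 − 0.697)

VSWR ≈ 5.6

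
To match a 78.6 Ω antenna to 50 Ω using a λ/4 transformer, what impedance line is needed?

Z_qwt ≈ 62.7 Ω

Z_qwt = √(Z_0·R_L) = √(50 × 78.6) = √3930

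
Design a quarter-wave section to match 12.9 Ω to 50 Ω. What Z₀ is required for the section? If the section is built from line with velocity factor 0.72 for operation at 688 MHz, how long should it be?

Z_qwt ≈ 25.4 Ω; length ≈ 7.85 cm

Z_qwt = √(Z_0·R_L) = √(50 × 12.9) = √645
λ = 0.72·c/f = 0.314 m, so l = λ/4 = 0.0785 m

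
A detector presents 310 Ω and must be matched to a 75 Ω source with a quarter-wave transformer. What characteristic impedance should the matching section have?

Z_qwt = √(Z_0·R_L) = √(75 × 310) = √23250

Z_qwt ≈ 152 Ω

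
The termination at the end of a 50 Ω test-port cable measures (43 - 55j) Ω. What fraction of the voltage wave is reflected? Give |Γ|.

|Γ| ≈ 0.513

Γ = (Z_L − Z_0)/(Z_L + Z_0) = (-7 − j55)/(93 − j55)
|Γ| = 55.4/108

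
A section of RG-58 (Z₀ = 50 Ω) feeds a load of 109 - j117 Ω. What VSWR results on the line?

VSWR ≈ 4.95

Γ = (Z_L − Z_0)/(Z_L + Z_0) = (59 − j117)/(159 − j117)
|Γ| = 131/197 = 0.664
VSWR = (1 + |Γ|)/(1 − |Γ|) = 1.66/0.336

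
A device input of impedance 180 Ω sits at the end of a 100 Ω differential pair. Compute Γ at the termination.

Γ = (Z_L − Z_0)/(Z_L + Z_0) = (180 − 100)/(180 + 100) = 80/280

Γ = 0.286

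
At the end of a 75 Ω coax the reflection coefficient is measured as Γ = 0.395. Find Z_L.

Z_L ≈ 173 Ω

Z_L = Z_0·(1 + Γ)/(1 − Γ) = 75·(1.4)/(0.605)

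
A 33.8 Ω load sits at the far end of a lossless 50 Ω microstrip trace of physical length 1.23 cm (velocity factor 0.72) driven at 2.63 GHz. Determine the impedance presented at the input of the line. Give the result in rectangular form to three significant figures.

Z_in ≈ 52.4 + j20 Ω

λ = v/f = 0.72·c / 2.63 GHz = 0.0821 m
βl = 2π·l/λ = 2π × 0.15 = 53.9°
tan(βl) = tan(53.9°) = 1.37
Z_in = Z_0·(Z_L + jZ_0·tanβl)/(Z_0 + jZ_L·tanβl)
     = 50·(33.8 + j68.6)/(50 + j46.4)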